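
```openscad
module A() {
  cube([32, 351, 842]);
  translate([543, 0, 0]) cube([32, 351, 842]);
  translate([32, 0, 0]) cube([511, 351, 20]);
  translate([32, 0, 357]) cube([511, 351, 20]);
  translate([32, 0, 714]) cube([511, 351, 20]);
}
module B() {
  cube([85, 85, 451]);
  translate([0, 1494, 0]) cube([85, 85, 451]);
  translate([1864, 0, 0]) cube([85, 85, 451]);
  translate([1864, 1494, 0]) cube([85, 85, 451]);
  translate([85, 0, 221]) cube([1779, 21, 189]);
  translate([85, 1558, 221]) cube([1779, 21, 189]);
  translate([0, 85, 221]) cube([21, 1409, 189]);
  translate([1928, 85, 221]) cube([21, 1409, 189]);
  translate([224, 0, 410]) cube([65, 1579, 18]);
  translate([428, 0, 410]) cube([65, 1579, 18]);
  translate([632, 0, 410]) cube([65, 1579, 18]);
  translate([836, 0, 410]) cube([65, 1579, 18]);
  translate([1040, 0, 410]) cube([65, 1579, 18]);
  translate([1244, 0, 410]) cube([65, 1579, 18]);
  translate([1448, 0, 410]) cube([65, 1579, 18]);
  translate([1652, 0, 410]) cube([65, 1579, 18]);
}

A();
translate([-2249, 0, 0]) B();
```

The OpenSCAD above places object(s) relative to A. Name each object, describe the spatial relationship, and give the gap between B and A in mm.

The bed frame's nearest face is 300 mm from the bookshelf's −x face.

A is a bookshelf. B is a bed frame. The bed frame is on the floor beside the bookshelf on its −x side. The gap between the bed frame and the bookshelf is 300 mm.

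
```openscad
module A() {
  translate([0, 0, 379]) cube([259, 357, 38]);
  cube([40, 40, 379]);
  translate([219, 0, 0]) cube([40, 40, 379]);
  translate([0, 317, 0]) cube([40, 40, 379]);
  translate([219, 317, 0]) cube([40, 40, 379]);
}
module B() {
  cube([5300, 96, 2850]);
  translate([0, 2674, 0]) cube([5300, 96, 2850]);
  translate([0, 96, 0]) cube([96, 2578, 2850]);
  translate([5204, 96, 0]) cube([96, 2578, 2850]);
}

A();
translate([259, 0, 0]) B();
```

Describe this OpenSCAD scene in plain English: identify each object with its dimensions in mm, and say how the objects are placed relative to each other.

A is a four-legged stool. The seat is a 259×357×38 mm slab whose top surface is at z = 417 mm; four square legs, each 40×40 mm in cross-section, run from the floor (z = 0) to the underside of the seat, each flush with a corner of the seat.

B is the wall frame of a small rectangular building: four walls, each 2850 mm tall and 96 mm thick, enclosing a footprint 5300 mm (x) by 2770 mm (y) outside-to-outside, with no floor or roof. The front and back walls (the −y and +y sides) span the full width; the two side walls fit between them.

The house frame is against the stool's +x side, with their −y faces flush.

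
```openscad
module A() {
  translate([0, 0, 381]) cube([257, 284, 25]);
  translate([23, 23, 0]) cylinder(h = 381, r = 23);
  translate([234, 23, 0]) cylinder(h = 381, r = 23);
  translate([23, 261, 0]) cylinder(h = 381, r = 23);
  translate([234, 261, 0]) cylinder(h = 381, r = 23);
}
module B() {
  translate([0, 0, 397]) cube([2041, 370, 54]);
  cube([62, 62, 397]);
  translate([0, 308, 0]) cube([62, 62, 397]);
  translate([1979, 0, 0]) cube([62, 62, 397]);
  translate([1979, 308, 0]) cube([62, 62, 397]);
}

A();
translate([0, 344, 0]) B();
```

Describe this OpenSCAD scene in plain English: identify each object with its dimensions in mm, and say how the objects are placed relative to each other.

A is a simple wooden stool: a rectangular seat 257 mm (x) by 284 mm (y), 25 mm thick, top face at z = 406 mm, on four round legs, each 46 mm in diameter. The legs rest on z = 0, each leg's axis is inset half a diameter from the nearest pair of seat edges (so the leg's bounding box is flush with the corner).

B is a long wooden bench with a 2041 mm (x) × 370 mm (y) seat, 54 mm thick, its top surface 451 mm above the floor. Four 62 mm square legs at the seat corners, flush with the edges, run from z = 0 to the seat underside.

The bench is on the floor beside the stool on its +y side.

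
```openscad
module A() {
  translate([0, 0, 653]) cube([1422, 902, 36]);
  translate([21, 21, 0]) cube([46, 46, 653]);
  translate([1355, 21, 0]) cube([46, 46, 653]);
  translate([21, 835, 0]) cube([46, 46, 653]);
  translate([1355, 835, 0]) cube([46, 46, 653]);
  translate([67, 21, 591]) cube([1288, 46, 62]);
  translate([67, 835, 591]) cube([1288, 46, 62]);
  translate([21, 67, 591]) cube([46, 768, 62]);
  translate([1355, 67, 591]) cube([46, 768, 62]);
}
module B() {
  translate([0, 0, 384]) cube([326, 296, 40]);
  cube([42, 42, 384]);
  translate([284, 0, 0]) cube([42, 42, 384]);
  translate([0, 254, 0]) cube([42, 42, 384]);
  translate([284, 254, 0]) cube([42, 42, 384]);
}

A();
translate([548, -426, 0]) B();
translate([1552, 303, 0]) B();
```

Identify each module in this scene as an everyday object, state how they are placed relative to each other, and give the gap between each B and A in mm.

Each stool's nearest face is 130 mm from the table's bounding box.

A is a table. B is a stool. Two stools sit around the table at the −y, +x sides. The gap between each stool and the table is 130 mm.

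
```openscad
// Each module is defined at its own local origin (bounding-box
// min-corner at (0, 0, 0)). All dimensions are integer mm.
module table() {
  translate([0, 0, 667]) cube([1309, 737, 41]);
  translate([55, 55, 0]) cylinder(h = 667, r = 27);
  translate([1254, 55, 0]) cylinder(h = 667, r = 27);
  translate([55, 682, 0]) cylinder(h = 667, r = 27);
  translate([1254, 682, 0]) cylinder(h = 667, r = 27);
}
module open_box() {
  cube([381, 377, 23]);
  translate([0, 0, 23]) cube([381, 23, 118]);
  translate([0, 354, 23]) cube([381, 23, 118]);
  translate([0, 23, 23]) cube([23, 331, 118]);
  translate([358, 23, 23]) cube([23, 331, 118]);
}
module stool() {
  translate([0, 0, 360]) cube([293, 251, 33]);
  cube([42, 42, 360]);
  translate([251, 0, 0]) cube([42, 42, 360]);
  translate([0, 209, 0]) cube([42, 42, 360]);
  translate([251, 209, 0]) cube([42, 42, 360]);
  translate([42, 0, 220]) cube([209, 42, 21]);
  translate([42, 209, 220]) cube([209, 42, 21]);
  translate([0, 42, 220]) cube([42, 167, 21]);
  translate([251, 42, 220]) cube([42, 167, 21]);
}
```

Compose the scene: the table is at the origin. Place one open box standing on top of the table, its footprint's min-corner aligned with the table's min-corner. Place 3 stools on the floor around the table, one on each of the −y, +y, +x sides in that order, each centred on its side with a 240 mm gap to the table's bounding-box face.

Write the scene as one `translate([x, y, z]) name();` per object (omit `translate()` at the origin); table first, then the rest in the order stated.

table();
translate([0, 0, 708]) open_box();
translate([508, -491, 0]) stool();
translate([508, 977, 0]) stool();
translate([1549, 243, 0]) stool();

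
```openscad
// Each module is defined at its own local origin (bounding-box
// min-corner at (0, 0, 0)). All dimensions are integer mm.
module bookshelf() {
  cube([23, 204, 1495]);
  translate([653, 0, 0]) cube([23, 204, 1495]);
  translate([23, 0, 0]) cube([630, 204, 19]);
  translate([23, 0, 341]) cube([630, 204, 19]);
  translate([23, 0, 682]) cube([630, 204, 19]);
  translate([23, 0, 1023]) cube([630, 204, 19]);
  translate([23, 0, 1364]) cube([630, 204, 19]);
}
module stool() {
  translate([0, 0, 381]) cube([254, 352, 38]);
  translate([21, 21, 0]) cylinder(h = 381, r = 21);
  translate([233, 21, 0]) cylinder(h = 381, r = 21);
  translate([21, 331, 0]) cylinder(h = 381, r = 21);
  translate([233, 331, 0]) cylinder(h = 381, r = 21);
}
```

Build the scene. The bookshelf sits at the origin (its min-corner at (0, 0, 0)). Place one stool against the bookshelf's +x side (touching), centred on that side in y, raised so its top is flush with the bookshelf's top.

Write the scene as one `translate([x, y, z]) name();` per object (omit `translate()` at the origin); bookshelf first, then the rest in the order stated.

bookshelf();
translate([676, -74, 1076]) stool();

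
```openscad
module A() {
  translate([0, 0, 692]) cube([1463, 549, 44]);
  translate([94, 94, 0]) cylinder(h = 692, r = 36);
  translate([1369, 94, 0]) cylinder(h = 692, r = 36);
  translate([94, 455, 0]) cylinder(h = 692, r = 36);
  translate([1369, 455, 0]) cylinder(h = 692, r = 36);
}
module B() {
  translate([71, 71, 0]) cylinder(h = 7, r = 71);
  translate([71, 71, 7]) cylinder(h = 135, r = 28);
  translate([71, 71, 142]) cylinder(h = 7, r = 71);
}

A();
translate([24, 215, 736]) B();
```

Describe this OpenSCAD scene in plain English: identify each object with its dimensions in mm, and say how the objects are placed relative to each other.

A is a table with a 1463×549 mm rectangular top, 44 mm thick, top surface at z = 736 mm, supported by four round legs of 72 mm diameter, each leg's bounding box inset 58 mm from the nearest pair of top edges, running from the floor.

B is a spool: two coaxial disc flanges of radius 71 mm and thickness 7 mm, joined by a core cylinder of radius 28 mm and height 135 mm. The lower flange rests on z = 0 and the three cylinders share a vertical axis.

The spool is on top of the table.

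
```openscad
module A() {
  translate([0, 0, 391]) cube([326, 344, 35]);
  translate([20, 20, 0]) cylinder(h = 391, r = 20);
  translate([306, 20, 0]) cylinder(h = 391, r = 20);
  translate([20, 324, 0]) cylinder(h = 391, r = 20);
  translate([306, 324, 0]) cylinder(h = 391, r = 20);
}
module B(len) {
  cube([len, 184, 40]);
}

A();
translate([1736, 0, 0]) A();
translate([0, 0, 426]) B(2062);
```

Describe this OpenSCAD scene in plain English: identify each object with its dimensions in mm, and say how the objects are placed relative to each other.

A is a four-legged stool. The seat is a 326×344×35 mm slab whose top surface is at z = 426 mm; four round legs, each 40 mm in diameter, run from the floor (z = 0) to the underside of the seat, each leg's axis is inset half a diameter from the nearest pair of seat edges (so the leg's bounding box is flush with the corner).

B is a rectangular beam 2062 mm long (x), 184 mm deep (y), 40 mm thick (z).

The beam spans the tops of two stools placed 1410 mm apart, resting at z = 426 mm.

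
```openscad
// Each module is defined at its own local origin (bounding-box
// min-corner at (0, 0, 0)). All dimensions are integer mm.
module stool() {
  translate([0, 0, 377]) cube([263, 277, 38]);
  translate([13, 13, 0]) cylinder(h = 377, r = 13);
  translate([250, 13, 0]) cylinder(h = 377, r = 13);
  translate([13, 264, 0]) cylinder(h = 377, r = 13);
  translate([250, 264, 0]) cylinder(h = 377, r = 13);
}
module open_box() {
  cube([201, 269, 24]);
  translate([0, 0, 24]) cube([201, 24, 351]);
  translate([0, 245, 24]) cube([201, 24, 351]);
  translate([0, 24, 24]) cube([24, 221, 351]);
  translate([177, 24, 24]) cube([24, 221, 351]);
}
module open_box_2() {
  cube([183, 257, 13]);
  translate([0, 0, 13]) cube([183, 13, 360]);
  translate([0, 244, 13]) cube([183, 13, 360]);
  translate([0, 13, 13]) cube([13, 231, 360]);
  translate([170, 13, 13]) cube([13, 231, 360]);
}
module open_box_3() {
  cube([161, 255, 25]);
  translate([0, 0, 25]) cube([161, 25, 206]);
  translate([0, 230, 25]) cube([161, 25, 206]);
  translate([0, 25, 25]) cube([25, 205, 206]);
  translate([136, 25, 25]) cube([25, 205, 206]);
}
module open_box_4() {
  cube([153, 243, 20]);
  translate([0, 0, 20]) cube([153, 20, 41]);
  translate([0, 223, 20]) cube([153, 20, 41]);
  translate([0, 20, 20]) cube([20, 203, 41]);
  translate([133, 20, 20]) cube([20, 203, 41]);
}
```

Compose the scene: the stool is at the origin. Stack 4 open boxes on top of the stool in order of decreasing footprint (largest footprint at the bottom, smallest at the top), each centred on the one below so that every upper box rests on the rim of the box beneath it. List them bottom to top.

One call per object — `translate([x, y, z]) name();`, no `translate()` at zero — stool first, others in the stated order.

stool();
translate([31, 4, 415]) open_box();
translate([40, 10, 790]) open_box_2();
translate([51, 11, 1163]) open_box_3();
translate([55, 17, 1394]) open_box_4();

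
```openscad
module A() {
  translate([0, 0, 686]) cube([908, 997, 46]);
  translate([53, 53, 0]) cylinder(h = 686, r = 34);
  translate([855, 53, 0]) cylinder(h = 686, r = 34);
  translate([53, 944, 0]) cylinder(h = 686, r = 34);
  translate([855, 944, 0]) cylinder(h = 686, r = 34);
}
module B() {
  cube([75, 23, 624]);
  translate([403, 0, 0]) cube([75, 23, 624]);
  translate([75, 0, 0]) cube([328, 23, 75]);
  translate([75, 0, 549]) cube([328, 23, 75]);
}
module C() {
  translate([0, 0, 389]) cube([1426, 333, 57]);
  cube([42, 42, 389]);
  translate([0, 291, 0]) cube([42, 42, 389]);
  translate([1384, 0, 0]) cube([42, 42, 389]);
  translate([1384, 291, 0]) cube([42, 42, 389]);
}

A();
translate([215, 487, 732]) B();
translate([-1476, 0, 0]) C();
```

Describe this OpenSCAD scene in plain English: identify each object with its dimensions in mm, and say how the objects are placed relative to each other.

A is a table: top 908 mm (x) × 997 mm (y), 46 mm thick, upper face at z = 732 mm, on four round legs of 68 mm diameter, each leg's bounding box inset 19 mm from the nearest pair of top edges, running from z = 0 to the bottom of the top.

B is a rectangular picture frame lying in the x–z plane (depth along y). The opening is 328 mm wide (x) by 474 mm tall (z), surrounded by a border 75 mm wide on all four sides. The frame is 23 mm deep and is made of two full-height vertical stiles with two horizontal rails fitted between them.

C is a long wooden bench with a 1426 mm (x) × 333 mm (y) seat, 57 mm thick, its top surface 446 mm above the floor. Four 42 mm square legs at the seat corners, flush with the edges, run from z = 0 to the seat underside.

The picture frame is on top of the table, centred. The bench is on the floor beside the table on its −x side.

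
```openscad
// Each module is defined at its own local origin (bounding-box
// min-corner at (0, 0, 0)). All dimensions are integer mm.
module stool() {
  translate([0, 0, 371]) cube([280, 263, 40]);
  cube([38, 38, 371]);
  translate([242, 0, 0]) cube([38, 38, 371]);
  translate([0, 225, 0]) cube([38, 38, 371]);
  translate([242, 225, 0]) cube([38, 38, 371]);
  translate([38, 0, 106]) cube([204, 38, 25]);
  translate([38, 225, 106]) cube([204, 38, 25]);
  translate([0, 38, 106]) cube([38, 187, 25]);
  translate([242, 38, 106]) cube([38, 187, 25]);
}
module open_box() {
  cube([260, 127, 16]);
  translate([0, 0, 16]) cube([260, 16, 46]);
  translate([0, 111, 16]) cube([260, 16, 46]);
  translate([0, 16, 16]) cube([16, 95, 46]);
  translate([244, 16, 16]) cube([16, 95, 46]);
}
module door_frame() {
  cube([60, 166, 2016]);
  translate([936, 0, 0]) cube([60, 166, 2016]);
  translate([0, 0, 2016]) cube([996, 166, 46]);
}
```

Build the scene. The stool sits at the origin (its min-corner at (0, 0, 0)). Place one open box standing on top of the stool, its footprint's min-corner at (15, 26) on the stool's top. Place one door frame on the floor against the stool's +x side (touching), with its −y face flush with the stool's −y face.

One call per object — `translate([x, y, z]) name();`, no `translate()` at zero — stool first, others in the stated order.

stool();
translate([15, 26, 411]) open_box();
translate([280, 0, 0]) door_frame();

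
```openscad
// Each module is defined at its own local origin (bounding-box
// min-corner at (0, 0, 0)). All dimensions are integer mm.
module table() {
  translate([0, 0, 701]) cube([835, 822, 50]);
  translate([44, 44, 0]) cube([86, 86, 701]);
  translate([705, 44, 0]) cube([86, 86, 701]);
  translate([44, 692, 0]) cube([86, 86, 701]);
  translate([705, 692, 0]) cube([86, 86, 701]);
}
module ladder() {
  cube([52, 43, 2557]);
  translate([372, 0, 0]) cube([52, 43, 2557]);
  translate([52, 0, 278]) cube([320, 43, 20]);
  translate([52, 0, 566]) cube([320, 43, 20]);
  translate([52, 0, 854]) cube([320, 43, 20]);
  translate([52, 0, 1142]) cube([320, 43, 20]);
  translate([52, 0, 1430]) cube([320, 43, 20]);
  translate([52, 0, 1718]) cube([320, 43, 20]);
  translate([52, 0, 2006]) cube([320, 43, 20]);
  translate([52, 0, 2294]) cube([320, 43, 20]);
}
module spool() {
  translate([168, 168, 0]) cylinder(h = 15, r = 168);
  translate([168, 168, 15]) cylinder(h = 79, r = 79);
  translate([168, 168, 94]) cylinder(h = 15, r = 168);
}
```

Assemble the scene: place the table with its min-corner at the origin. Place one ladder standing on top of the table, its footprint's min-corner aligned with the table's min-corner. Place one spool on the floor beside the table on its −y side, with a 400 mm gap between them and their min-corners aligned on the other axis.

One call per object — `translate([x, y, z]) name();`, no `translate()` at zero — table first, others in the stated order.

table();
translate([0, 0, 751]) ladder();
translate([0, -736, 0]) spool();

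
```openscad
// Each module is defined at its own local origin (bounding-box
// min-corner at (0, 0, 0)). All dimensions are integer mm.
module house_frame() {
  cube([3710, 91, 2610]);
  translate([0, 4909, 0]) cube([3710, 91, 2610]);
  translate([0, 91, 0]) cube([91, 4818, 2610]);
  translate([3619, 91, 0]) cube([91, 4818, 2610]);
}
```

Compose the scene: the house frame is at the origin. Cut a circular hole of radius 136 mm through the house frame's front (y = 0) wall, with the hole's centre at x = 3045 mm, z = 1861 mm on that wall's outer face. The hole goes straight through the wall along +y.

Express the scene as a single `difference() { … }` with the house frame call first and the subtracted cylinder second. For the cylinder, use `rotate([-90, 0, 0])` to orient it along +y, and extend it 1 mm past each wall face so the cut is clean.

difference() {
  house_frame();
  translate([3045, -1, 1861]) rotate([-90, 0, 0]) cylinder(h = 93, r = 136);
}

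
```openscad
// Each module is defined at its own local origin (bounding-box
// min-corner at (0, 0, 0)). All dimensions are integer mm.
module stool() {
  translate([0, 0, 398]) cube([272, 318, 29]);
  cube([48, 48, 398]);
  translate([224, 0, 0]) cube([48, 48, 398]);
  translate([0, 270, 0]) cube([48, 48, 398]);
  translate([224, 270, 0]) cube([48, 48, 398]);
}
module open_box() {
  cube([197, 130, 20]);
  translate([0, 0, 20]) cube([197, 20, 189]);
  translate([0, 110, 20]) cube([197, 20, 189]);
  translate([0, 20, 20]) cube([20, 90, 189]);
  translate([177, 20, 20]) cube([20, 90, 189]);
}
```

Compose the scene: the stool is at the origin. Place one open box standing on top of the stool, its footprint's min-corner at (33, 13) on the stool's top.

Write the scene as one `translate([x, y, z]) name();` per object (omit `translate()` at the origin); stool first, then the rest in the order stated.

stool();
translate([33, 13, 427]) open_box();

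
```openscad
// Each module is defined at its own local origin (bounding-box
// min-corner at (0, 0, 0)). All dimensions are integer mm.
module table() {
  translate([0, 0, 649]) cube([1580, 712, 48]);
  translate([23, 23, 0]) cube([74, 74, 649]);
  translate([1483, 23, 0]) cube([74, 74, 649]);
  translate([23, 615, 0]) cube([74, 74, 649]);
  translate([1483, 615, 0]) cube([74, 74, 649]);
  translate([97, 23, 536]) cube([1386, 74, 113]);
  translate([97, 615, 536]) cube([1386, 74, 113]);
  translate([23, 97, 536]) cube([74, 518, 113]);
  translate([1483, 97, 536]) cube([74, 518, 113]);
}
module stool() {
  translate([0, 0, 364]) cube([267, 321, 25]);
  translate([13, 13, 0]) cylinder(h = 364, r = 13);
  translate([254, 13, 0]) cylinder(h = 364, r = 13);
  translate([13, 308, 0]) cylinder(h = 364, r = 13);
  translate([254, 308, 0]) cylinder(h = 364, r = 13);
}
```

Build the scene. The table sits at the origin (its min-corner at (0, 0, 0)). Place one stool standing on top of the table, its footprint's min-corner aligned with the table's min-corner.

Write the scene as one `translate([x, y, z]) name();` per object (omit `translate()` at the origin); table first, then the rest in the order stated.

table();
translate([0, 0, 697]) stool();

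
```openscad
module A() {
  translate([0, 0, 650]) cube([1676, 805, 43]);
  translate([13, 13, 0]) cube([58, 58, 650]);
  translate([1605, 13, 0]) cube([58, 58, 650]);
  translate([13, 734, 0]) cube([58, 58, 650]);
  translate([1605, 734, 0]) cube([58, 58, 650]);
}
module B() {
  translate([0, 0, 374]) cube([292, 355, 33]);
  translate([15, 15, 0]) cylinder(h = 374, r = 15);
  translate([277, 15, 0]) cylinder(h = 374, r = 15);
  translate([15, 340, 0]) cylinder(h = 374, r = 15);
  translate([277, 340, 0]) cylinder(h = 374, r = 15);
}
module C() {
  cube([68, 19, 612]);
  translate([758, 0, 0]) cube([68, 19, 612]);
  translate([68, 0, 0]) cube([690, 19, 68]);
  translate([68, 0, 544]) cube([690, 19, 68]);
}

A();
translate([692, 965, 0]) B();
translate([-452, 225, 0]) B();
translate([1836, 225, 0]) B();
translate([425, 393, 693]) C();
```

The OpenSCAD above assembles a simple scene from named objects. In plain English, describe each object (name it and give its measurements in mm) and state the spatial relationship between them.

A is a table: top 1676 mm (x) × 805 mm (y), 43 mm thick, upper face at z = 693 mm, on four 58×58 mm square legs, each inset 13 mm from the nearest pair of top edges, running from z = 0 to the bottom of the top.

B is a simple wooden stool: a rectangular seat 292 mm (x) by 355 mm (y), 33 mm thick, top face at z = 407 mm, on four round legs, each 30 mm in diameter. The legs rest on z = 0, each leg's axis is inset half a diameter from the nearest pair of seat edges (so the leg's bounding box is flush with the corner).

C is a picture frame with a 690×476 mm rectangular opening (x by z) and a uniform 68 mm border on every side. Frame depth is 19 mm along y. It is built from two vertical stiles running the full outside height and two horizontal rails spanning the gap between the stiles.

Three stools sit around the table at the +y, −x, +x sides. The picture frame is on top of the table, centred.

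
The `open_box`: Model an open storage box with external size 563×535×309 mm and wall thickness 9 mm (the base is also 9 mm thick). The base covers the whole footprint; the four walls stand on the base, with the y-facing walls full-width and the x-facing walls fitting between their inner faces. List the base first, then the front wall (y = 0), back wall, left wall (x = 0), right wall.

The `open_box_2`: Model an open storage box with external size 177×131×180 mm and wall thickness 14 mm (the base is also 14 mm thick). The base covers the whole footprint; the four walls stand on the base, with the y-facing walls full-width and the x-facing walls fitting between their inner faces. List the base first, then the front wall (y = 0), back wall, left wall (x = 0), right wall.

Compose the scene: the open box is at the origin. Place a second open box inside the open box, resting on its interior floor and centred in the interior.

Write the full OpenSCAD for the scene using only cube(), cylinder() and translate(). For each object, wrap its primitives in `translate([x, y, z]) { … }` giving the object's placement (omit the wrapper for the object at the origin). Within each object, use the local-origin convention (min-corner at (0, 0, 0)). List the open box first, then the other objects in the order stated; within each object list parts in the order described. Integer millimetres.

cube([563, 535, 9]);
translate([0, 0, 9]) cube([563, 9, 300]);
translate([0, 526, 9]) cube([563, 9, 300]);
translate([0, 9, 9]) cube([9, 517, 300]);
translate([554, 9, 9]) cube([9, 517, 300]);
translate([193, 202, 9]) {
  cube([177, 131, 14]);
  translate([0, 0, 14]) cube([177, 14, 166]);
  translate([0, 117, 14]) cube([177, 14, 166]);
  translate([0, 14, 14]) cube([14, 103, 166]);
  translate([163, 14, 14]) cube([14, 103, 166]);
}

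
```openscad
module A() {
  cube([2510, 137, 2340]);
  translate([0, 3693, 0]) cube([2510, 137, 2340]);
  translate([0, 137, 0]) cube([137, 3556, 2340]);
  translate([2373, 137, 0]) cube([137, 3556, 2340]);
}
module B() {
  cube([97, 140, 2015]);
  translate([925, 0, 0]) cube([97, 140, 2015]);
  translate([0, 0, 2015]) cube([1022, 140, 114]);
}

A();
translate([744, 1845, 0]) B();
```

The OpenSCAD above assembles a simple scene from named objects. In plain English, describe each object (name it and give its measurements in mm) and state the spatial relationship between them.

A is a box-shaped house frame (walls only): outside footprint 2510×3830 mm, wall height 2340 mm, wall thickness 137 mm. The two y-facing walls run the full x-width; the two x-facing walls fit between the inner faces of the y-facing walls.

B is a rectangular door frame: two vertical jambs of 97×140 mm section, 2015 mm tall, with a clear opening 828 mm wide between their inner faces. A header 114 mm tall and 140 mm deep lies on top of the jambs and spans the full outside width.

The door frame sits inside the house frame, centred.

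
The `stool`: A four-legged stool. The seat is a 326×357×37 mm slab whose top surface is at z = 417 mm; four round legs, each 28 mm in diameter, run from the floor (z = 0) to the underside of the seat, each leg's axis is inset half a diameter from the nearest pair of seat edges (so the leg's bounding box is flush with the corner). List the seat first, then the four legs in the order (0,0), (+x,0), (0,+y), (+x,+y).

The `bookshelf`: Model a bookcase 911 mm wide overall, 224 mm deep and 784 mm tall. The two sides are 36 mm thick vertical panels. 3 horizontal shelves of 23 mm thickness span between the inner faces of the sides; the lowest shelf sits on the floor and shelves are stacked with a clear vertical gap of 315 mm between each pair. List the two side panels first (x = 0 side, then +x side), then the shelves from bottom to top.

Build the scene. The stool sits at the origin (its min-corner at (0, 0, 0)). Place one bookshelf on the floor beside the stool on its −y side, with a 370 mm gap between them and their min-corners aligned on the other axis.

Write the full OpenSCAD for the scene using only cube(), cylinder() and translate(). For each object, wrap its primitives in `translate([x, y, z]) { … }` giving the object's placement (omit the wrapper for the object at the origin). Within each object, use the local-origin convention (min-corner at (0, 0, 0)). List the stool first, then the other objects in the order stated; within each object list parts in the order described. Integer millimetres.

translate([0, 0, 380]) cube([326, 357, 37]);
translate([14, 14, 0]) cylinder(h = 380, r = 14);
translate([312, 14, 0]) cylinder(h = 380, r = 14);
translate([14, 343, 0]) cylinder(h = 380, r = 14);
translate([312, 343, 0]) cylinder(h = 380, r = 14);
translate([0, -594, 0]) {
  cube([36, 224, 784]);
  translate([875, 0, 0]) cube([36, 224, 784]);
  translate([36, 0, 0]) cube([839, 224, 23]);
  translate([36, 0, 338]) cube([839, 224, 23]);
  translate([36, 0, 676]) cube([839, 224, 23]);
}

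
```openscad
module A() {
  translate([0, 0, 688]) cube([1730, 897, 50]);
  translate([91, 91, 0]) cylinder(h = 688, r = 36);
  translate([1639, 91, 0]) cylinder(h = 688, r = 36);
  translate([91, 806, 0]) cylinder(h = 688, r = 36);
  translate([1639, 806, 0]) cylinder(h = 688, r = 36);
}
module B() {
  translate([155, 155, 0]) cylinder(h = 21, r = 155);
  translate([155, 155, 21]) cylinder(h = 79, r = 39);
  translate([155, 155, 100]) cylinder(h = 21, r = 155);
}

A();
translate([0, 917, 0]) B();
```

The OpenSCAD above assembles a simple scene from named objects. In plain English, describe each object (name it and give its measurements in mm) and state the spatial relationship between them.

A is a table with a 1730×897 mm rectangular top, 50 mm thick, top surface at z = 738 mm, supported by four round legs of 72 mm diameter, each leg's bounding box inset 55 mm from the nearest pair of top edges, running from the floor.

B is a spool: two coaxial disc flanges of radius 155 mm and thickness 21 mm, joined by a core cylinder of radius 39 mm and height 79 mm. The lower flange rests on z = 0 and the three cylinders share a vertical axis.

The spool is on the floor beside the table on its +y side.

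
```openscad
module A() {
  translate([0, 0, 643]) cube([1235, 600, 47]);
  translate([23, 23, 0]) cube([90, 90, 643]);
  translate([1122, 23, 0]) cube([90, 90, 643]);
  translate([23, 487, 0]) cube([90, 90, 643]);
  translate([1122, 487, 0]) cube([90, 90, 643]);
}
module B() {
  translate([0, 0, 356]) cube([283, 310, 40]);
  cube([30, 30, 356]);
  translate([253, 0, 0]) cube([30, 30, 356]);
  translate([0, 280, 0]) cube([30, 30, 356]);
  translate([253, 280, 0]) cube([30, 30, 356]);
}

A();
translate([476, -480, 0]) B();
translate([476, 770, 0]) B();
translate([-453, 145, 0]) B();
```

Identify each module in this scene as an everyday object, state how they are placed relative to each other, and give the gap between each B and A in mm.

Each stool's nearest face is 170 mm from the table's bounding box.

A is a table. B is a stool. Three stools sit around the table at the −y, +y, −x sides. The gap between each stool and the table is 170 mm.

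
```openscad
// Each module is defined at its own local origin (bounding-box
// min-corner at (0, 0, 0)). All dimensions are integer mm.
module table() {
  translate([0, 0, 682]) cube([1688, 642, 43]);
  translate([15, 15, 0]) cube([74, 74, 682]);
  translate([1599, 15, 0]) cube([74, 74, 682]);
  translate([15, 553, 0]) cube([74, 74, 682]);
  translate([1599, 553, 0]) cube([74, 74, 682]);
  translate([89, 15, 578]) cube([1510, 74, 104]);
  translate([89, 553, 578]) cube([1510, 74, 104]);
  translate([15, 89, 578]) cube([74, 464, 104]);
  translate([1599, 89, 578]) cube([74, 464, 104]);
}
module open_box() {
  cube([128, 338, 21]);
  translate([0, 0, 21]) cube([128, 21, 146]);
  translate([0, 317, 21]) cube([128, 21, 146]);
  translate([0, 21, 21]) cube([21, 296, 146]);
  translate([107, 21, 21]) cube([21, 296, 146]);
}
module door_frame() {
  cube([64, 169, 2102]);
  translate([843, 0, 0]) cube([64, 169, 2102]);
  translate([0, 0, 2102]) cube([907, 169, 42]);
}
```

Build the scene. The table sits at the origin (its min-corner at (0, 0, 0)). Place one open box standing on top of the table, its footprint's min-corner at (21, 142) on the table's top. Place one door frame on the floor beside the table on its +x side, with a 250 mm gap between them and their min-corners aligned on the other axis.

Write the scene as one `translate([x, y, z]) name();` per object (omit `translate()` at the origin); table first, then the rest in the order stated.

table();
translate([21, 142, 725]) open_box();
translate([1938, 0, 0]) door_frame();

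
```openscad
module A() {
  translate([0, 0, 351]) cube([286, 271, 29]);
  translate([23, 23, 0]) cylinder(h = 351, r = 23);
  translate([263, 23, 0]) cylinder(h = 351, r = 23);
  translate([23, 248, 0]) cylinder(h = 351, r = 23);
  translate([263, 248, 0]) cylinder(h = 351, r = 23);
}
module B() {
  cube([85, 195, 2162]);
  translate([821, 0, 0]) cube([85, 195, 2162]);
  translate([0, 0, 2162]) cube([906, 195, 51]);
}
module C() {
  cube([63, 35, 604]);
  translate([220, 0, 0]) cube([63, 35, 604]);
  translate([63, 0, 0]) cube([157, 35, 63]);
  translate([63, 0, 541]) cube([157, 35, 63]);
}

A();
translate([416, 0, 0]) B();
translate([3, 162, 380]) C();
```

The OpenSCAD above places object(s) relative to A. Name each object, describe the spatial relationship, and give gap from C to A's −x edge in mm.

The picture frame's min-x is at 3; the stool's min-x is 0; gap = 3 mm.

A is a stool. B is a door frame. C is a picture frame. The door frame is on the floor beside the stool on its +x side. The picture frame is on top of the stool. The gap from the picture frame to the stool's −x edge is 3 mm.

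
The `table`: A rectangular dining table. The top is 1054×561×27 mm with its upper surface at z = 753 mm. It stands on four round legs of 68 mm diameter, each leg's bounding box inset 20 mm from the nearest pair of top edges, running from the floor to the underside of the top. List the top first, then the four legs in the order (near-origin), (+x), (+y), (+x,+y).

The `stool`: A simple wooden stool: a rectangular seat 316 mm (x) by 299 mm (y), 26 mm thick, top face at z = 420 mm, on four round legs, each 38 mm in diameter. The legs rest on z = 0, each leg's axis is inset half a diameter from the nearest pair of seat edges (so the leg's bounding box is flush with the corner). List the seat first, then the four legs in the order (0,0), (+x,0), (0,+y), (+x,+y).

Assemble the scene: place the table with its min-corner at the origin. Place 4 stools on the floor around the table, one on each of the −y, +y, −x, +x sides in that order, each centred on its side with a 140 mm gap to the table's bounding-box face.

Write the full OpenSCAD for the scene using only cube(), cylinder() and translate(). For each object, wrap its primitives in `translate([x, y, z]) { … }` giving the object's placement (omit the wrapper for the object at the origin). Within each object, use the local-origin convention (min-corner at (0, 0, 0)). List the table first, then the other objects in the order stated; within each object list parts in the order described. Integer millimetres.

translate([0, 0, 726]) cube([1054, 561, 27]);
translate([54, 54, 0]) cylinder(h = 726, r = 34);
translate([1000, 54, 0]) cylinder(h = 726, r = 34);
translate([54, 507, 0]) cylinder(h = 726, r = 34);
translate([1000, 507, 0]) cylinder(h = 726, r = 34);
translate([369, -439, 0]) {
  translate([0, 0, 394]) cube([316, 299, 26]);
  translate([19, 19, 0]) cylinder(h = 394, r = 19);
  translate([297, 19, 0]) cylinder(h = 394, r = 19);
  translate([19, 280, 0]) cylinder(h = 394, r = 19);
  translate([297, 280, 0]) cylinder(h = 394, r = 19);
}
translate([369, 701, 0]) {
  translate([0, 0, 394]) cube([316, 299, 26]);
  translate([19, 19, 0]) cylinder(h = 394, r = 19);
  translate([297, 19, 0]) cylinder(h = 394, r = 19);
  translate([19, 280, 0]) cylinder(h = 394, r = 19);
  translate([297, 280, 0]) cylinder(h = 394, r = 19);
}
translate([-456, 131, 0]) {
  translate([0, 0, 394]) cube([316, 299, 26]);
  translate([19, 19, 0]) cylinder(h = 394, r = 19);
  translate([297, 19, 0]) cylinder(h = 394, r = 19);
  translate([19, 280, 0]) cylinder(h = 394, r = 19);
  translate([297, 280, 0]) cylinder(h = 394, r = 19);
}
translate([1194, 131, 0]) {
  translate([0, 0, 394]) cube([316, 299, 26]);
  translate([19, 19, 0]) cylinder(h = 394, r = 19);
  translate([297, 19, 0]) cylinder(h = 394, r = 19);
  translate([19, 280, 0]) cylinder(h = 394, r = 19);
  translate([297, 280, 0]) cylinder(h = 394, r = 19);
}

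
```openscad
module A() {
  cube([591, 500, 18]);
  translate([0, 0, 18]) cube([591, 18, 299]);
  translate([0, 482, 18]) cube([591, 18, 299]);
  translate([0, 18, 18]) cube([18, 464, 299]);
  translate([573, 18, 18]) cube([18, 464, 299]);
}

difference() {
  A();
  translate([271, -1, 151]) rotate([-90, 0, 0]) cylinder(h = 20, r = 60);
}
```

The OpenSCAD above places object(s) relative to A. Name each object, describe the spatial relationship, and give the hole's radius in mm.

A is an open box. The open box has a circular hole through its front wall. The hole's radius is 60 mm.

The subtracted cylinder has r = 60 mm.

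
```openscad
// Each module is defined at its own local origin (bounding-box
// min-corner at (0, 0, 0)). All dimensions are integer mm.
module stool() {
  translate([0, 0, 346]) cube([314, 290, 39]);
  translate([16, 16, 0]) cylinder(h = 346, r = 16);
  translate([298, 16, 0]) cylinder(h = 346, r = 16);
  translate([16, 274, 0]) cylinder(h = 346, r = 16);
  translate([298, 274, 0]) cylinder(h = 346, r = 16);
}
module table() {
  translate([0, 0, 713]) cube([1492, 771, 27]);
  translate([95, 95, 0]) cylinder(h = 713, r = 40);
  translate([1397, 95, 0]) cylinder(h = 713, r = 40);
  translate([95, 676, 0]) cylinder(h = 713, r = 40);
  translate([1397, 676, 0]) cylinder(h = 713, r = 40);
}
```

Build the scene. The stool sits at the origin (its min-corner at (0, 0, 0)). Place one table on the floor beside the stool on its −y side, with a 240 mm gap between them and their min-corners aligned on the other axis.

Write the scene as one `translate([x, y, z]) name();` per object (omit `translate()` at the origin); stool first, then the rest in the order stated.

stool();
translate([0, -1011, 0]) table();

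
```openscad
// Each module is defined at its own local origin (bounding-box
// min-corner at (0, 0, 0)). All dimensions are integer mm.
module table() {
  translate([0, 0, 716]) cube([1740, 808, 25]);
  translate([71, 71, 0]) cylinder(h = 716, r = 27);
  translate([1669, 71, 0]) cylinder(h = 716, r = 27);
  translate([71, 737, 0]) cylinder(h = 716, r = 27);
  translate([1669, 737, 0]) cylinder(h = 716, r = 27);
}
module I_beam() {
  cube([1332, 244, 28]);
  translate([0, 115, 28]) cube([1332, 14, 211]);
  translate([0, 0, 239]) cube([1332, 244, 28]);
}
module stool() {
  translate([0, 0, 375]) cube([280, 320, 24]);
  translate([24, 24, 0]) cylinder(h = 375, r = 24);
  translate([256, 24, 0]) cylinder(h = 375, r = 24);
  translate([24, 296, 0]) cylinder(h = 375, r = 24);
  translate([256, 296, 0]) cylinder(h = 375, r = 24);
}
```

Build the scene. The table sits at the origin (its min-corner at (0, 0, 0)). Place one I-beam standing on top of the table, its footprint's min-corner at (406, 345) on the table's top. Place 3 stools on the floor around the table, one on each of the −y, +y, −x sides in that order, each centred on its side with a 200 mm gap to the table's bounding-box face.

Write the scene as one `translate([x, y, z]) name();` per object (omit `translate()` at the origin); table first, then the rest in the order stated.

table();
translate([406, 345, 741]) I_beam();
translate([730, -520, 0]) stool();
translate([730, 1008, 0]) stool();
translate([-480, 244, 0]) stool();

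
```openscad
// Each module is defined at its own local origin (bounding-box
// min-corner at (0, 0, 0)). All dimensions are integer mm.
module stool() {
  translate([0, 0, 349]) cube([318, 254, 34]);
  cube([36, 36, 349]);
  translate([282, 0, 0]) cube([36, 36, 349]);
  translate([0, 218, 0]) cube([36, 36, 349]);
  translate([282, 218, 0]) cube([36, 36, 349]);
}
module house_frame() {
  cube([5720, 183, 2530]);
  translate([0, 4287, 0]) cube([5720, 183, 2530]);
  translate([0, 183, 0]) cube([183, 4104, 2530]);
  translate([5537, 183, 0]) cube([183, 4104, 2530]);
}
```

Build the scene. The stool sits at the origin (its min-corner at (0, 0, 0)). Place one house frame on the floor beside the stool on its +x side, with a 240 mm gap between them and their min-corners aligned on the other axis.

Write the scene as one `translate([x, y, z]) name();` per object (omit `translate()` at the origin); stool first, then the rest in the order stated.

stool();
translate([558, 0, 0]) house_frame();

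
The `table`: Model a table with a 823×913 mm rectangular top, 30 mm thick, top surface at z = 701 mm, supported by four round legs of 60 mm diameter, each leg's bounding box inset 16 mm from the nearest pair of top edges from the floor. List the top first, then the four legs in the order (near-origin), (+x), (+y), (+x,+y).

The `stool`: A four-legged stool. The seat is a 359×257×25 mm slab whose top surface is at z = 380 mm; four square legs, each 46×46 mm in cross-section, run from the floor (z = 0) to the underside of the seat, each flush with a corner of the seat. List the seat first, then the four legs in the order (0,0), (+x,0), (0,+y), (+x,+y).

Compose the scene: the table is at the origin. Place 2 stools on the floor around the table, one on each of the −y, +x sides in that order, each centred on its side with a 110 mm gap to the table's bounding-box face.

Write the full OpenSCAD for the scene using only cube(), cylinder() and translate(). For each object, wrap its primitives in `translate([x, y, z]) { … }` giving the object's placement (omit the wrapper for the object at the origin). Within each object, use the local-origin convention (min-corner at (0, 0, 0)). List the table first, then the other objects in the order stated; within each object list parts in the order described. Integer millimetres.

translate([0, 0, 671]) cube([823, 913, 30]);
translate([46, 46, 0]) cylinder(h = 671, r = 30);
translate([777, 46, 0]) cylinder(h = 671, r = 30);
translate([46, 867, 0]) cylinder(h = 671, r = 30);
translate([777, 867, 0]) cylinder(h = 671, r = 30);
translate([232, -367, 0]) {
  translate([0, 0, 355]) cube([359, 257, 25]);
  cube([46, 46, 355]);
  translate([313, 0, 0]) cube([46, 46, 355]);
  translate([0, 211, 0]) cube([46, 46, 355]);
  translate([313, 211, 0]) cube([46, 46, 355]);
}
translate([933, 328, 0]) {
  translate([0, 0, 355]) cube([359, 257, 25]);
  cube([46, 46, 355]);
  translate([313, 0, 0]) cube([46, 46, 355]);
  translate([0, 211, 0]) cube([46, 46, 355]);
  translate([313, 211, 0]) cube([46, 46, 355]);
}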